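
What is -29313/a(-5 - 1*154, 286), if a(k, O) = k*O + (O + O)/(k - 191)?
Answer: 5129775/7958236 ≈ 0.64459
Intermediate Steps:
a(k, O) = O*k + 2*O/(-191 + k) (a(k, O) = O*k + (2*O)/(-191 + k) = O*k + 2*O/(-191 + k))
-29313/a(-5 - 1*154, 286) = -29313*(-191 + (-5 - 1*154))/(286*(2 + (-5 - 1*154)² - 191*(-5 - 1*154))) = -29313*(-191 + (-5 - 154))/(286*(2 + (-5 - 154)² - 191*(-5 - 154))) = -29313*(-191 - 159)/(286*(2 + (-159)² - 191*(-159))) = -29313*(-175/(143*(2 + 25281 + 30369))) = -29313/(286*(-1/350)*55652) = -29313/(-7958236/175) = -29313*(-175/7958236) = 5129775/7958236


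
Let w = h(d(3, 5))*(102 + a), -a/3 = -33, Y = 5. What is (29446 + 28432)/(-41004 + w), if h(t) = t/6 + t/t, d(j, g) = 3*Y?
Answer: -115756/80601 ≈ -1.4362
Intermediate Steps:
d(j, g) = 15 (d(j, g) = 3*5 = 15)
a = 99 (a = -3*(-33) = 99)
h(t) = 1 + t/6 (h(t) = t*(⅙) + 1 = t/6 + 1 = 1 + t/6)
w = 1407/2 (w = (1 + (⅙)*15)*(102 + 99) = (1 + 5/2)*201 = (7/2)*201 = 1407/2 ≈ 703.50)
(29446 + 28432)/(-41004 + w) = (29446 + 28432)/(-41004 + 1407/2) = 57878/(-80601/2) = 57878*(-2/80601) = -115756/80601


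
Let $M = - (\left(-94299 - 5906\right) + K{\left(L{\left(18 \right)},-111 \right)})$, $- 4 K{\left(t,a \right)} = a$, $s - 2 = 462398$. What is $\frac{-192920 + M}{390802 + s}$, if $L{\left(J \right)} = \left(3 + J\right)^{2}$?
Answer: $- \frac{370971}{3412808} \approx -0.1087$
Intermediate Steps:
$s = 462400$ ($s = 2 + 462398 = 462400$)
$K{\left(t,a \right)} = - \frac{a}{4}$
$M = \frac{400709}{4}$ ($M = - (\left(-94299 - 5906\right) - - \frac{111}{4}) = - (-100205 + \frac{111}{4}) = \left(-1\right) \left(- \frac{400709}{4}\right) = \frac{400709}{4} \approx 1.0018 \cdot 10^{5}$)
$\frac{-192920 + M}{390802 + s} = \frac{-192920 + \frac{400709}{4}}{390802 + 462400} = - \frac{370971}{4 \cdot 853202} = \left(- \frac{370971}{4}\right) \frac{1}{853202} = - \frac{370971}{3412808}$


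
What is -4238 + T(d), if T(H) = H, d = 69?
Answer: -4169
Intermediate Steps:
-4238 + T(d) = -4238 + 69 = -4169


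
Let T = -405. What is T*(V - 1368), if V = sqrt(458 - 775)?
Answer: 554040 - 405*I*sqrt(317) ≈ 5.5404e+5 - 7210.8*I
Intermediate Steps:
V = I*sqrt(317) (V = sqrt(-317) = I*sqrt(317) ≈ 17.805*I)
T*(V - 1368) = -405*(I*sqrt(317) - 1368) = -405*(-1368 + I*sqrt(317)) = 554040 - 405*I*sqrt(317)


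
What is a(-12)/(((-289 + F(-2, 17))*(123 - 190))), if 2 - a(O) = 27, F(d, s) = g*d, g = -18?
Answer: -25/16951 ≈ -0.0014748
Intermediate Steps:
F(d, s) = -18*d
a(O) = -25 (a(O) = 2 - 1*27 = 2 - 27 = -25)
a(-12)/(((-289 + F(-2, 17))*(123 - 190))) = -25*1/((-289 - 18*(-2))*(123 - 190)) = -25*(-1/(67*(-289 + 36))) = -25/((-253*(-67))) = -25/16951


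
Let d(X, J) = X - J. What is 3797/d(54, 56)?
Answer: -3797/2 ≈ -1898.5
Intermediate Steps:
3797/d(54, 56) = 3797/(54 - 1*56) = 3797/(54 - 56) = 3797/(-2) = 3797*(-½) = -3797/2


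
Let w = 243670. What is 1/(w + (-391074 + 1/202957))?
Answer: -202957/29916673627 ≈ -6.7841e-6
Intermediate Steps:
1/(w + (-391074 + 1/202957)) = 1/(243670 + (-391074 + 1/202957)) = 1/(243670 - 79371205817/202957) = 1/(-29916673627/202957) = -202957/29916673627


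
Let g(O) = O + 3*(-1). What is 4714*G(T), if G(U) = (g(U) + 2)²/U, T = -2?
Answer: -21213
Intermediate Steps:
g(O) = -3 + O (g(O) = O - 3 = -3 + O)
G(U) = (-1 + U)²/U (G(U) = ((-3 + U) + 2)²/U = (-1 + U)²/U)
4714*G(T) = 4714*((-1 - 2)²/(-2)) = 4714*(-½*(-3)²) = 4714*(-½*9) = 4714*(-9/2) = -21213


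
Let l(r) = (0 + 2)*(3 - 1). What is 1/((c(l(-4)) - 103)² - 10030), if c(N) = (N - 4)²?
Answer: 1/579 ≈ 0.0017271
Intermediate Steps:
l(r) = 4 (l(r) = 2*2 = 4)
c(N) = (-4 + N)²
1/((c(l(-4)) - 103)² - 10030) = 1/(((-4 + 4)² - 103)² - 10030) = 1/((0² - 103)² - 10030) = 1/((0 - 103)² - 10030) = 1/((-103)² - 10030) = 1/(10609 - 10030) = 1/579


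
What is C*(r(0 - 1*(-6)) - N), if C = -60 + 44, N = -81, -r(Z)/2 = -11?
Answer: -1648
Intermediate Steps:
r(Z) = 22 (r(Z) = -2*(-11) = 22)
C = -16
C*(r(0 - 1*(-6)) - N) = -16*(22 - 1*(-81)) = -16*(22 + 81) = -16*103 = -1648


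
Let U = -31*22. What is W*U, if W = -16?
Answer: 10912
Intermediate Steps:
U = -682
W*U = -16*(-682) = 10912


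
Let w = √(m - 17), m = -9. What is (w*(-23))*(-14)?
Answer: 322*I*√26 ≈ 1641.9*I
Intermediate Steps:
w = I*√26 (w = √(-9 - 17) = √(-26) = I*√26 ≈ 5.099*I)
(w*(-23))*(-14) = ((I*√26)*(-23))*(-14) = -23*I*√26*(-14) = 322*I*√26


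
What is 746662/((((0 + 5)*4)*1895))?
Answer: 373331/18950 ≈ 19.701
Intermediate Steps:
746662/((((0 + 5)*4)*1895)) = 746662/(((5*4)*1895)) = 746662/((20*1895)) = 746662/37900 = 746662*(1/37900) = 373331/18950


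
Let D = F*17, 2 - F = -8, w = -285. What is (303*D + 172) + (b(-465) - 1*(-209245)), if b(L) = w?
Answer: 260642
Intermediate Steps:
F = 10 (F = 2 - 1*(-8) = 2 + 8 = 10)
b(L) = -285
D = 170 (D = 10*17 = 170)
(303*D + 172) + (b(-465) - 1*(-209245)) = (303*170 + 172) + (-285 - 1*(-209245)) = (51510 + 172) + (-285 + 209245) = 51682 + 208960 = 260642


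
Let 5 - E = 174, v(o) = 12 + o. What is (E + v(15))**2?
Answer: 20164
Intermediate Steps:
E = -169 (E = 5 - 1*174 = 5 - 174 = -169)
(E + v(15))**2 = (-169 + (12 + 15))**2 = (-169 + 27)**2 = (-142)**2 = 20164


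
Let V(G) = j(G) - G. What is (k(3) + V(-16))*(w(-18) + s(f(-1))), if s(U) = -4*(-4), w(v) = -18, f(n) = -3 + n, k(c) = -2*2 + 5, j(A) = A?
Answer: -2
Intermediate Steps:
k(c) = 1 (k(c) = -4 + 5 = 1)
s(U) = 16
V(G) = 0 (V(G) = G - G = 0)
(k(3) + V(-16))*(w(-18) + s(f(-1))) = (1 + 0)*(-18 + 16) = 1*(-2) = -2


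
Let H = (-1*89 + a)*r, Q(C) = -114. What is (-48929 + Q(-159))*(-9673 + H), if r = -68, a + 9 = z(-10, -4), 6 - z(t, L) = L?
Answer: 180919627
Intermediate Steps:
z(t, L) = 6 - L
a = 1 (a = -9 + (6 - 1*(-4)) = -9 + (6 + 4) = -9 + 10 = 1)
H = 5984 (H = (-1*89 + 1)*(-68) = (-89 + 1)*(-68) = -88*(-68) = 5984)
(-48929 + Q(-159))*(-9673 + H) = (-48929 - 114)*(-9673 + 5984) = -49043*(-3689) = 180919627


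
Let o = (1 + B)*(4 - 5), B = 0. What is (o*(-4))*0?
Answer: 0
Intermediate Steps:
o = -1 (o = (1 + 0)*(4 - 5) = 1*(-1) = -1)
(o*(-4))*0 = -1*(-4)*0 = 4*0 = 0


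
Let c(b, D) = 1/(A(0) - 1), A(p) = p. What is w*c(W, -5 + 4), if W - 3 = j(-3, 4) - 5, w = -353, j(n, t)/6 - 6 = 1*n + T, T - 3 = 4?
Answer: 353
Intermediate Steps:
T = 7 (T = 3 + 4 = 7)
j(n, t) = 78 + 6*n (j(n, t) = 36 + 6*(1*n + 7) = 36 + 6*(n + 7) = 36 + 6*(7 + n) = 36 + (42 + 6*n) = 78 + 6*n)
W = 58 (W = 3 + ((78 + 6*(-3)) - 5) = 3 + ((78 - 18) - 5) = 3 + (60 - 5) = 3 + 55 = 58)
c(b, D) = -1 (c(b, D) = 1/(0 - 1) = 1/(-1) = -1)
w*c(W, -5 + 4) = -353*(-1) = 353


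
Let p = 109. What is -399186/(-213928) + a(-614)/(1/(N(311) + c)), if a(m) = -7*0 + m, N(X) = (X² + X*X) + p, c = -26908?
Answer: -10944428137535/106964 ≈ -1.0232e+8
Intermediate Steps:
N(X) = 109 + 2*X² (N(X) = (X² + X*X) + 109 = (X² + X²) + 109 = 2*X² + 109 = 109 + 2*X²)
a(m) = m (a(m) = 0 + m = m)
-399186/(-213928) + a(-614)/(1/(N(311) + c)) = -399186/(-213928) - (-16454586 + 118773388) = -399186*(-1/213928) - (-16454586 + 118773388) = 199593/106964 - 614/(1/((109 + 193442) - 26908)) = 199593/106964 - 614/(1/(193551 - 26908)) = 199593/106964 - 614/(1/166643) = 199593/106964 - 614/1/166643 = 199593/106964 - 614*166643 = 199593/106964 - 102318802 = -10944428137535/106964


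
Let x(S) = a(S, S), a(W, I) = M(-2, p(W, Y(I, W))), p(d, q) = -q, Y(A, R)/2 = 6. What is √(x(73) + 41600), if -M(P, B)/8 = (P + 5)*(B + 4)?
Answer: 8*√653 ≈ 204.43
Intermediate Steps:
Y(A, R) = 12 (Y(A, R) = 2*6 = 12)
M(P, B) = -8*(4 + B)*(5 + P) (M(P, B) = -8*(P + 5)*(B + 4) = -8*(5 + P)*(4 + B) = -8*(4 + B)*(5 + P))
a(W, I) = 192 (a(W, I) = -160 - (-40)*12 - 32*(-2) - 8*(-1*12)*(-2) = -160 - 40*(-12) + 64 - 8*(-12)*(-2) = -160 + 480 + 64 - 192 = 192)
x(S) = 192
√(x(73) + 41600) = √(192 + 41600) = √41792 = 8*√653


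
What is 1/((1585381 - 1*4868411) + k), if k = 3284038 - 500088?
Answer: -1/499080 ≈ -2.0037e-6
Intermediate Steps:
k = 2783950
1/((1585381 - 1*4868411) + k) = 1/((1585381 - 1*4868411) + 2783950) = 1/((1585381 - 4868411) + 2783950) = 1/(-3283030 + 2783950) = 1/(-499080) = -1/499080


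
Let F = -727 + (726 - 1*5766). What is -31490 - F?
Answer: -25723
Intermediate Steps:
F = -5767 (F = -727 + (726 - 5766) = -727 - 5040 = -5767)
-31490 - F = -31490 - 1*(-5767) = -31490 + 5767 = -25723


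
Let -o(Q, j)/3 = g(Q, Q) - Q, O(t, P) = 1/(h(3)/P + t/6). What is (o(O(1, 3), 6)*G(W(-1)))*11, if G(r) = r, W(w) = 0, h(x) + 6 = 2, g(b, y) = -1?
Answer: 0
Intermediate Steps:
h(x) = -4 (h(x) = -6 + 2 = -4)
O(t, P) = 1/(-4/P + t/6)
o(Q, j) = 3 + 3*Q (o(Q, j) = -3*(-1 - Q) = 3 + 3*Q)
(o(O(1, 3), 6)*G(W(-1)))*11 = ((3 + 3*(6*3/(-24 + 3*1)))*0)*11 = ((3 + 3*(6*3/(-24 + 3)))*0)*11 = ((3 + 3*(6*3/(-21)))*0)*11 = ((3 + 3*(6*3*(-1/21)))*0)*11 = ((3 + 3*(-6/7))*0)*11 = ((3 - 18/7)*0)*11 = ((3/7)*0)*11 = 0*11 = 0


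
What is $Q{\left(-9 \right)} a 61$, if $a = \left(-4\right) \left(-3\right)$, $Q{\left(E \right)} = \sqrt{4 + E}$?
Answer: $732 i \sqrt{5} \approx 1636.8 i$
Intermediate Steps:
$a = 12$
$Q{\left(-9 \right)} a 61 = \sqrt{4 - 9} \cdot 12 \cdot 61 = \sqrt{-5} \cdot 12 \cdot 61 = i \sqrt{5} \cdot 12 \cdot 61 = 12 i \sqrt{5} \cdot 61 = 732 i \sqrt{5}$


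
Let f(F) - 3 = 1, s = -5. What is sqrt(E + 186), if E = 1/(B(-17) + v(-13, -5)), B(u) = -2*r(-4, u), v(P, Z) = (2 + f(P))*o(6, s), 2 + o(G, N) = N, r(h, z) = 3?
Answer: sqrt(26781)/12 ≈ 13.637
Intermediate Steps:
o(G, N) = -2 + N
f(F) = 4 (f(F) = 3 + 1 = 4)
v(P, Z) = -42 (v(P, Z) = (2 + 4)*(-2 - 5) = 6*(-7) = -42)
B(u) = -6 (B(u) = -2*3 = -6)
E = -1/48 (E = 1/(-6 - 42) = 1/(-48) = -1/48 ≈ -0.020833)
sqrt(E + 186) = sqrt(-1/48 + 186) = sqrt(8927/48) = sqrt(26781)/12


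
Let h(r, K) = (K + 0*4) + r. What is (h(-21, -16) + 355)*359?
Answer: 114162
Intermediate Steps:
h(r, K) = K + r (h(r, K) = (K + 0) + r = K + r)
(h(-21, -16) + 355)*359 = ((-16 - 21) + 355)*359 = (-37 + 355)*359 = 318*359 = 114162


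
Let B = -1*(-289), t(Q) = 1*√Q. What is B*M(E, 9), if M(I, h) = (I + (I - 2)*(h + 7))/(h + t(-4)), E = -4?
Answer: -3060 + 680*I ≈ -3060.0 + 680.0*I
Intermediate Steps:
t(Q) = √Q
M(I, h) = (I + (-2 + I)*(7 + h))/(h + 2*I) (M(I, h) = (I + (I - 2)*(h + 7))/(h + √(-4)) = (I + (-2 + I)*(7 + h))/(h + 2*I))
B = 289
B*M(E, 9) = 289*((-14 - 2*9 + 8*(-4) - 4*9)/(9 + 2*I)) = 289*(((9 - 2*I)/85)*(-14 - 18 - 32 - 36)) = 289*(((9 - 2*I)/85)*(-100)) = 289*(-20*(9 - 2*I)/17) = -340*(9 - 2*I)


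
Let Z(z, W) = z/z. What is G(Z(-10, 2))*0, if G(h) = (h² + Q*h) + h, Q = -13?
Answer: 0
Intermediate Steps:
Z(z, W) = 1
G(h) = h² - 12*h (G(h) = (h² - 13*h) + h = h² - 12*h)
G(Z(-10, 2))*0 = (1*(-12 + 1))*0 = (1*(-11))*0 = -11*0 = 0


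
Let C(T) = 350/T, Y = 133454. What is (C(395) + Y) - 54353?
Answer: 6249049/79 ≈ 79102.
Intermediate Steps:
(C(395) + Y) - 54353 = (350/395 + 133454) - 54353 = (350*(1/395) + 133454) - 54353 = (70/79 + 133454) - 54353 = 10542936/79 - 54353 = 6249049/79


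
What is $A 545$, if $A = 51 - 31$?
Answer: $10900$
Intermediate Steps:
$A = 20$ ($A = 51 - 31 = 20$)
$A 545 = 20 \cdot 545 = 10900$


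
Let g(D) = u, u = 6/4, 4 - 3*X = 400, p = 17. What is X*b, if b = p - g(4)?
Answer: -2046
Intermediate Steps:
X = -132 (X = 4/3 - 1/3*400 = 4/3 - 400/3 = -132)
u = 3/2 (u = 6*(1/4) = 3/2 ≈ 1.5000)
g(D) = 3/2
b = 31/2 (b = 17 - 1*3/2 = 17 - 3/2 = 31/2 ≈ 15.500)
X*b = -132*31/2 = -2046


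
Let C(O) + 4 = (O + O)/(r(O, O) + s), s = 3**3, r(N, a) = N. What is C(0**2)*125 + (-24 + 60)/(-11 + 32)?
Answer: -3488/7 ≈ -498.29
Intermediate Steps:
s = 27
C(O) = -4 + 2*O/(27 + O) (C(O) = -4 + (O + O)/(O + 27) = -4 + (2*O)/(27 + O) = -4 + 2*O/(27 + O))
C(0**2)*125 + (-24 + 60)/(-11 + 32) = (2*(-54 - 1*0**2)/(27 + 0**2))*125 + (-24 + 60)/(-11 + 32) = (2*(-54 - 1*0)/(27 + 0))*125 + 36/21 = (2*(-54 + 0)/27)*125 + 36*(1/21) = (2*(1/27)*(-54))*125 + 12/7 = -4*125 + 12/7 = -500 + 12/7 = -3488/7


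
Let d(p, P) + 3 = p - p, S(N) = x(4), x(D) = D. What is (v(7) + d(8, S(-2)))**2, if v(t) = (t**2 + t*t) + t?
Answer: 10404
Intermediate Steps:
S(N) = 4
v(t) = t + 2*t**2 (v(t) = (t**2 + t**2) + t = 2*t**2 + t = t + 2*t**2)
d(p, P) = -3 (d(p, P) = -3 + (p - p) = -3 + 0 = -3)
(v(7) + d(8, S(-2)))**2 = (7*(1 + 2*7) - 3)**2 = (7*(1 + 14) - 3)**2 = (7*15 - 3)**2 = (105 - 3)**2 = 102**2 = 10404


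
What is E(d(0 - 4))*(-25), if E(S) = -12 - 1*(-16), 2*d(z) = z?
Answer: -100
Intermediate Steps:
d(z) = z/2
E(S) = 4 (E(S) = -12 + 16 = 4)
E(d(0 - 4))*(-25) = 4*(-25) = -100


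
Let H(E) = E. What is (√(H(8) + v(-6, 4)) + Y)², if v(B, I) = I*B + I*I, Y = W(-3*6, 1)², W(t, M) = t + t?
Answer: 1679616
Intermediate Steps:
W(t, M) = 2*t
Y = 1296 (Y = (2*(-3*6))² = (2*(-18))² = (-36)² = 1296)
v(B, I) = I² + B*I (v(B, I) = B*I + I² = I² + B*I)
(√(H(8) + v(-6, 4)) + Y)² = (√(8 + 4*(-6 + 4)) + 1296)² = (√(8 + 4*(-2)) + 1296)² = (√(8 - 8) + 1296)² = (√0 + 1296)² = (0 + 1296)² = 1296² = 1679616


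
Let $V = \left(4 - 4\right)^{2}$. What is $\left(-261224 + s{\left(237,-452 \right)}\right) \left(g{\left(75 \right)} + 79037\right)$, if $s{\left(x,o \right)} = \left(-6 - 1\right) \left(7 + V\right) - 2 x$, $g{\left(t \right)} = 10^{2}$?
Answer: $-20713872339$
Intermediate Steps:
$V = 0$ ($V = 0^{2} = 0$)
$g{\left(t \right)} = 100$
$s{\left(x,o \right)} = -49 - 2 x$ ($s{\left(x,o \right)} = \left(-6 - 1\right) \left(7 + 0\right) - 2 x = \left(-7\right) 7 - 2 x = -49 - 2 x$)
$\left(-261224 + s{\left(237,-452 \right)}\right) \left(g{\left(75 \right)} + 79037\right) = \left(-261224 - 523\right) \left(100 + 79037\right) = \left(-261224 - 523\right) 79137 = \left(-261747\right) 79137 = -20713872339$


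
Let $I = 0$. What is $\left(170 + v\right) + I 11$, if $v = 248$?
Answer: $418$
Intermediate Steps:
$\left(170 + v\right) + I 11 = \left(170 + 248\right) + 0 \cdot 11 = 418 + 0 = 418$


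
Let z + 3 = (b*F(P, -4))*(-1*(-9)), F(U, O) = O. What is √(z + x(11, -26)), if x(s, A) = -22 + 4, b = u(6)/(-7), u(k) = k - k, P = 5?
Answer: I*√21 ≈ 4.5826*I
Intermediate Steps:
u(k) = 0
b = 0 (b = 0/(-7) = 0*(-⅐) = 0)
x(s, A) = -18
z = -3 (z = -3 + (0*(-4))*(-1*(-9)) = -3 + 0*9 = -3 + 0 = -3)
√(z + x(11, -26)) = √(-3 - 18) = √(-21) = I*√21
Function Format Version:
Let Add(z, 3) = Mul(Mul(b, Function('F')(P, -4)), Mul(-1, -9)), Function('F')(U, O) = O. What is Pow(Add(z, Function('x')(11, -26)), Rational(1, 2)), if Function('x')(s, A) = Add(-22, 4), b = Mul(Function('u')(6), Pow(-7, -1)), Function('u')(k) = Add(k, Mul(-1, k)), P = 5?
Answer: Mul(I, Pow(21, Rational(1, 2))) ≈ Mul(4.5826, I)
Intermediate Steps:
Function('u')(k) = 0
b = 0 (b = Mul(0, Pow(-7, -1)) = Mul(0, Rational(-1, 7)) = 0)
Function('x')(s, A) = -18
z = -3 (z = Add(-3, Mul(Mul(0, -4), Mul(-1, -9))) = Add(-3, Mul(0, 9)) = Add(-3, 0) = -3)
Pow(Add(z, Function('x')(11, -26)), Rational(1, 2)) = Pow(Add(-3, -18), Rational(1, 2)) = Pow(-21, Rational(1, 2)) = Mul(I, Pow(21, Rational(1, 2)))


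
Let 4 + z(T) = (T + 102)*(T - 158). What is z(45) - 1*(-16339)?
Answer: -276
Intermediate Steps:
z(T) = -4 + (-158 + T)*(102 + T) (z(T) = -4 + (T + 102)*(T - 158) = -4 + (102 + T)*(-158 + T) = -4 + (-158 + T)*(102 + T))
z(45) - 1*(-16339) = (-16120 + 45**2 - 56*45) - 1*(-16339) = (-16120 + 2025 - 2520) + 16339 = -16615 + 16339 = -276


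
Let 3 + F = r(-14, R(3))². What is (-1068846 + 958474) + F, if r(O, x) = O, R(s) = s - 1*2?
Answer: -110179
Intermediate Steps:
R(s) = -2 + s (R(s) = s - 2 = -2 + s)
F = 193 (F = -3 + (-14)² = -3 + 196 = 193)
(-1068846 + 958474) + F = (-1068846 + 958474) + 193 = -110372 + 193 = -110179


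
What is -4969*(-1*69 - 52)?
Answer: 601249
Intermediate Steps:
-4969*(-1*69 - 52) = -4969*(-69 - 52) = -4969*(-121) = 601249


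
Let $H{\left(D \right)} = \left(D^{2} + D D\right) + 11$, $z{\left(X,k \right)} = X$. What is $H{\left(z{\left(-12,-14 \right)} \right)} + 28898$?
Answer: $29197$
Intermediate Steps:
$H{\left(D \right)} = 11 + 2 D^{2}$ ($H{\left(D \right)} = \left(D^{2} + D^{2}\right) + 11 = 2 D^{2} + 11 = 11 + 2 D^{2}$)
$H{\left(z{\left(-12,-14 \right)} \right)} + 28898 = \left(11 + 2 \left(-12\right)^{2}\right) + 28898 = \left(11 + 2 \cdot 144\right) + 28898 = \left(11 + 288\right) + 28898 = 299 + 28898 = 29197$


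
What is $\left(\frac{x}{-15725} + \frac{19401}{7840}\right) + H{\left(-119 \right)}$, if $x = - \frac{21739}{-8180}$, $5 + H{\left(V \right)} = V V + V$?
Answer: $\frac{707914610266837}{50423156000} \approx 14039.0$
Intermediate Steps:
$H{\left(V \right)} = -5 + V + V^{2}$ ($H{\left(V \right)} = -5 + \left(V V + V\right) = -5 + \left(V^{2} + V\right) = -5 + \left(V + V^{2}\right) = -5 + V + V^{2}$)
$x = \frac{21739}{8180}$ ($x = \left(-21739\right) \left(- \frac{1}{8180}\right) = \frac{21739}{8180} \approx 2.6576$)
$\left(\frac{x}{-15725} + \frac{19401}{7840}\right) + H{\left(-119 \right)} = \left(\frac{21739}{8180 \left(-15725\right)} + \frac{19401}{7840}\right) - \left(124 - 14161\right) = \left(\frac{21739}{8180} \left(- \frac{1}{15725}\right) + 19401 \cdot \frac{1}{7840}\right) - -14037 = \left(- \frac{21739}{128630500} + \frac{19401}{7840}\right) + 14037 = \frac{124769494837}{50423156000} + 14037 = \frac{707914610266837}{50423156000}$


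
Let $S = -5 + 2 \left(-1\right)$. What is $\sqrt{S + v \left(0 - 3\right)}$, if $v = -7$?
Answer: $\sqrt{14} \approx 3.7417$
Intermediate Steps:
$S = -7$ ($S = -5 - 2 = -7$)
$\sqrt{S + v \left(0 - 3\right)} = \sqrt{-7 - 7 \left(0 - 3\right)} = \sqrt{-7 - -21} = \sqrt{-7 + 21} = \sqrt{14}$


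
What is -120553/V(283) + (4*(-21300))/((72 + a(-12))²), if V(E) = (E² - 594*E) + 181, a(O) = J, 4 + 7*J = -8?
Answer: -7031239421/442936776 ≈ -15.874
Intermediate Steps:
J = -12/7 (J = -4/7 + (⅐)*(-8) = -4/7 - 8/7 = -12/7 ≈ -1.7143)
a(O) = -12/7
V(E) = 181 + E² - 594*E
-120553/V(283) + (4*(-21300))/((72 + a(-12))²) = -120553/(181 + 283² - 594*283) + (4*(-21300))/((72 - 12/7)²) = -120553/(181 + 80089 - 168102) - 85200/((492/7)²) = -120553/(-87832) - 85200/242064/49 = -120553*(-1/87832) - 85200*49/242064 = 120553/87832 - 86975/5043 = -7031239421/442936776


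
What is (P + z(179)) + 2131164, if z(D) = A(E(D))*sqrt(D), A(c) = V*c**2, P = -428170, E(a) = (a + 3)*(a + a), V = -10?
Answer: 1702994 - 42453043360*sqrt(179) ≈ -5.6798e+11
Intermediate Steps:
E(a) = 2*a*(3 + a) (E(a) = (3 + a)*(2*a) = 2*a*(3 + a))
A(c) = -10*c**2
z(D) = -40*D**(5/2)*(3 + D)**2 (z(D) = (-10*4*D**2*(3 + D)**2)*sqrt(D) = (-40*D**2*(3 + D)**2)*sqrt(D) = -40*D**(5/2)*(3 + D)**2)
(P + z(179)) + 2131164 = (-428170 - 40*179**(5/2)*(3 + 179)**2) + 2131164 = (-428170 - 40*32041*sqrt(179)*182**2) + 2131164 = (-428170 - 40*32041*sqrt(179)*33124) + 2131164 = (-428170 - 42453043360*sqrt(179)) + 2131164 = 1702994 - 42453043360*sqrt(179)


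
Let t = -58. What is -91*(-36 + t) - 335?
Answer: 8219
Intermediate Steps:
-91*(-36 + t) - 335 = -91*(-36 - 58) - 335 = -91*(-94) - 335 = 8554 - 335 = 8219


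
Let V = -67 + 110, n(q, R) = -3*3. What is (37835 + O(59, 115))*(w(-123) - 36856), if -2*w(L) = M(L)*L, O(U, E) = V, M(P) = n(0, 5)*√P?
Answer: -1396031568 - 20965473*I*√123 ≈ -1.396e+9 - 2.3252e+8*I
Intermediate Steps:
n(q, R) = -9
V = 43
M(P) = -9*√P
O(U, E) = 43
w(L) = 9*L^(3/2)/2 (w(L) = -(-9*√L)*L/2 = -(-9)*L^(3/2)/2 = 9*L^(3/2)/2)
(37835 + O(59, 115))*(w(-123) - 36856) = (37835 + 43)*(9*(-123)^(3/2)/2 - 36856) = 37878*(9*(-123*I*√123)/2 - 36856) = 37878*(-1107*I*√123/2 - 36856) = 37878*(-36856 - 1107*I*√123/2) = -1396031568 - 20965473*I*√123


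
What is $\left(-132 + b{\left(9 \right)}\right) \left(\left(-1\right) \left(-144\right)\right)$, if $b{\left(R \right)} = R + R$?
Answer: $-16416$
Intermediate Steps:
$b{\left(R \right)} = 2 R$
$\left(-132 + b{\left(9 \right)}\right) \left(\left(-1\right) \left(-144\right)\right) = \left(-132 + 2 \cdot 9\right) \left(\left(-1\right) \left(-144\right)\right) = \left(-132 + 18\right) 144 = \left(-114\right) 144 = -16416$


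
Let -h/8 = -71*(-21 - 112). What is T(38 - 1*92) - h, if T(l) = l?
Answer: 75490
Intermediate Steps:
h = -75544 (h = -(-568)*(-21 - 112) = -(-568)*(-133) = -8*9443 = -75544)
T(38 - 1*92) - h = (38 - 1*92) - 1*(-75544) = (38 - 92) + 75544 = -54 + 75544 = 75490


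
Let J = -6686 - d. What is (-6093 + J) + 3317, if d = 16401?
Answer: -25863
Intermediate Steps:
J = -23087 (J = -6686 - 1*16401 = -6686 - 16401 = -23087)
(-6093 + J) + 3317 = (-6093 - 23087) + 3317 = -29180 + 3317 = -25863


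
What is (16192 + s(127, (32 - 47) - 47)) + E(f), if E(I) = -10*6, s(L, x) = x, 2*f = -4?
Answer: 16070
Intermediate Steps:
f = -2 (f = (½)*(-4) = -2)
E(I) = -60
(16192 + s(127, (32 - 47) - 47)) + E(f) = (16192 + ((32 - 47) - 47)) - 60 = (16192 + (-15 - 47)) - 60 = (16192 - 62) - 60 = 16130 - 60 = 16070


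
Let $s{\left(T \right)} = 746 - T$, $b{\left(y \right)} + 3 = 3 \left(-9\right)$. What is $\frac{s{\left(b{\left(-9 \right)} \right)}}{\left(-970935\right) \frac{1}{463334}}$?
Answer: $- \frac{359547184}{970935} \approx -370.31$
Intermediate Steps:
$b{\left(y \right)} = -30$ ($b{\left(y \right)} = -3 + 3 \left(-9\right) = -3 - 27 = -30$)
$\frac{s{\left(b{\left(-9 \right)} \right)}}{\left(-970935\right) \frac{1}{463334}} = \frac{746 - -30}{\left(-970935\right) \frac{1}{463334}} = \frac{746 + 30}{\left(-970935\right) \frac{1}{463334}} = \frac{776}{- \frac{970935}{463334}} = 776 \left(- \frac{463334}{970935}\right) = - \frac{359547184}{970935}$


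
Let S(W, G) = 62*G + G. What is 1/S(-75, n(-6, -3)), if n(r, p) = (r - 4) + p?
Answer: -1/819 ≈ -0.0012210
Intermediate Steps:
n(r, p) = -4 + p + r (n(r, p) = (-4 + r) + p = -4 + p + r)
S(W, G) = 63*G
1/S(-75, n(-6, -3)) = 1/(63*(-4 - 3 - 6)) = 1/(63*(-13)) = 1/(-819) = -1/819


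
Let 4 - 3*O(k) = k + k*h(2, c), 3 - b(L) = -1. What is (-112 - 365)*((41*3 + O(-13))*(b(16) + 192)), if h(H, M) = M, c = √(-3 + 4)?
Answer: -12434436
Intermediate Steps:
c = 1 (c = √1 = 1)
b(L) = 4 (b(L) = 3 - 1*(-1) = 3 + 1 = 4)
O(k) = 4/3 - 2*k/3 (O(k) = 4/3 - (k + k*1)/3 = 4/3 - (k + k)/3 = 4/3 - 2*k/3)
(-112 - 365)*((41*3 + O(-13))*(b(16) + 192)) = (-112 - 365)*((41*3 + (4/3 - ⅔*(-13)))*(4 + 192)) = -477*(123 + (4/3 + 26/3))*196 = -477*(123 + 10)*196 = -63441*196 = -477*26068 = -12434436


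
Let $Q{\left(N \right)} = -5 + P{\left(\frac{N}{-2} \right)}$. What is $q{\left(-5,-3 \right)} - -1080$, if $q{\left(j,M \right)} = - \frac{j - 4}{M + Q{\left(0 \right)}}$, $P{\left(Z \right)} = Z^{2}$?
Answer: $\frac{8631}{8} \approx 1078.9$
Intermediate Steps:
$Q{\left(N \right)} = -5 + \frac{N^{2}}{4}$ ($Q{\left(N \right)} = -5 + \left(\frac{N}{-2}\right)^{2} = -5 + \left(N \left(- \frac{1}{2}\right)\right)^{2} = -5 + \left(- \frac{N}{2}\right)^{2} = -5 + \frac{N^{2}}{4}$)
$q{\left(j,M \right)} = - \frac{-4 + j}{-5 + M}$ ($q{\left(j,M \right)} = - \frac{j - 4}{M - \left(5 - \frac{0^{2}}{4}\right)} = - \frac{-4 + j}{M + \left(-5 + \frac{1}{4} \cdot 0\right)} = - \frac{-4 + j}{M + \left(-5 + 0\right)} = - \frac{-4 + j}{M - 5} = - \frac{-4 + j}{-5 + M}$)
$q{\left(-5,-3 \right)} - -1080 = \frac{4 - -5}{-5 - 3} - -1080 = \frac{4 + 5}{-8} + 1080 = \left(- \frac{1}{8}\right) 9 + 1080 = - \frac{9}{8} + 1080 = \frac{8631}{8}$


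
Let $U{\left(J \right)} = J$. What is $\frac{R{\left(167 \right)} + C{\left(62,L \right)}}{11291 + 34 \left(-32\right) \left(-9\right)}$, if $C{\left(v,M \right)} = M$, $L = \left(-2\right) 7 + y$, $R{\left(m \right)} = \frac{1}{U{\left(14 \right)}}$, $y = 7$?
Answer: $- \frac{97}{295162} \approx -0.00032863$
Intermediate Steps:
$R{\left(m \right)} = \frac{1}{14}$
$L = -7$ ($L = \left(-2\right) 7 + 7 = -14 + 7 = -7$)
$\frac{R{\left(167 \right)} + C{\left(62,L \right)}}{11291 + 34 \left(-32\right) \left(-9\right)} = \frac{\frac{1}{14} - 7}{11291 + 34 \left(-32\right) \left(-9\right)} = - \frac{97}{14 \left(11291 - -9792\right)} = - \frac{97}{14 \left(11291 + 9792\right)} = - \frac{97}{14 \cdot 21083} = \left(- \frac{97}{14}\right) \frac{1}{21083} = - \frac{97}{295162}$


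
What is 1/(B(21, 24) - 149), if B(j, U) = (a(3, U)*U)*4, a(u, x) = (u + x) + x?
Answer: 1/4747 ≈ 0.00021066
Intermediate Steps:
a(u, x) = u + 2*x
B(j, U) = 4*U*(3 + 2*U) (B(j, U) = ((3 + 2*U)*U)*4 = (U*(3 + 2*U))*4 = 4*U*(3 + 2*U))
1/(B(21, 24) - 149) = 1/(4*24*(3 + 2*24) - 149) = 1/(4*24*(3 + 48) - 149) = 1/(4*24*51 - 149) = 1/(4896 - 149) = 1/4747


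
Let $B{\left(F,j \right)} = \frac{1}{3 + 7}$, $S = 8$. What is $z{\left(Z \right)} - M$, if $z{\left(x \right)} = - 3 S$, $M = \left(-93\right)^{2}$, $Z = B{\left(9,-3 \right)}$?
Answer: $-8673$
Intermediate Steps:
$B{\left(F,j \right)} = \frac{1}{10}$
$Z = \frac{1}{10} \approx 0.1$
$M = 8649$
$z{\left(x \right)} = -24$ ($z{\left(x \right)} = \left(-3\right) 8 = -24$)
$z{\left(Z \right)} - M = -24 - 8649 = -8673$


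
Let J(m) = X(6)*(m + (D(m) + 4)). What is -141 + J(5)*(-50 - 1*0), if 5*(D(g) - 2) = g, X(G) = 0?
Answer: -141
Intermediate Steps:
D(g) = 2 + g/5
J(m) = 0 (J(m) = 0*(m + ((2 + m/5) + 4)) = 0*(m + (6 + m/5)) = 0*(6 + 6*m/5) = 0)
-141 + J(5)*(-50 - 1*0) = -141 + 0*(-50 - 1*0) = -141 + 0*(-50 + 0) = -141 + 0*(-50) = -141 + 0 = -141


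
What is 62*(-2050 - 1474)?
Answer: -218488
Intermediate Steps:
62*(-2050 - 1474) = 62*(-3524) = -218488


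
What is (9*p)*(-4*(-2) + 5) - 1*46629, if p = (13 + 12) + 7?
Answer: -42885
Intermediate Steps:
p = 32 (p = 25 + 7 = 32)
(9*p)*(-4*(-2) + 5) - 1*46629 = (9*32)*(-4*(-2) + 5) - 1*46629 = 288*(8 + 5) - 46629 = 288*13 - 46629 = 3744 - 46629 = -42885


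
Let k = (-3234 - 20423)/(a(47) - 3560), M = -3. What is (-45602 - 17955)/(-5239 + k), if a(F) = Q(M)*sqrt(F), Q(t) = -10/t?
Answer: 37930202369511140/3122618517170701 + 45107038470*sqrt(47)/3122618517170701 ≈ 12.147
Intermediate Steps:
a(F) = 10*sqrt(F)/3 (a(F) = (-10/(-3))*sqrt(F) = (-10*(-1/3))*sqrt(F) = 10*sqrt(F)/3)
k = -23657/(-3560 + 10*sqrt(47)/3) (k = (-3234 - 20423)/(10*sqrt(47)/3 - 3560) = -23657/(-3560 + 10*sqrt(47)/3) ≈ 6.6882)
(-45602 - 17955)/(-5239 + k) = (-45602 - 17955)/(-5239 + (37898514/5702885 + 70971*sqrt(47)/11405770)) = -63557/(-29839516001/5702885 + 70971*sqrt(47)/11405770)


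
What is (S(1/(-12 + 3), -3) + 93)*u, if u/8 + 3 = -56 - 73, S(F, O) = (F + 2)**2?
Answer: -2753344/27 ≈ -1.0198e+5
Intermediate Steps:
S(F, O) = (2 + F)**2
u = -1056 (u = -24 + 8*(-56 - 73) = -24 + 8*(-129) = -24 - 1032 = -1056)
(S(1/(-12 + 3), -3) + 93)*u = ((2 + 1/(-12 + 3))**2 + 93)*(-1056) = ((2 + 1/(-9))**2 + 93)*(-1056) = ((2 - 1/9)**2 + 93)*(-1056) = ((17/9)**2 + 93)*(-1056) = (289/81 + 93)*(-1056) = (7822/81)*(-1056) = -2753344/27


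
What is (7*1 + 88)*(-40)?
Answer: -3800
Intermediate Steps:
(7*1 + 88)*(-40) = (7 + 88)*(-40) = 95*(-40) = -3800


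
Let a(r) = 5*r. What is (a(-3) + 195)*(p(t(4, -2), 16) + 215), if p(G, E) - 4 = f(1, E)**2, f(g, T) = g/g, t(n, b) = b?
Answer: 39600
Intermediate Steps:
f(g, T) = 1
p(G, E) = 5 (p(G, E) = 4 + 1**2 = 4 + 1 = 5)
(a(-3) + 195)*(p(t(4, -2), 16) + 215) = (5*(-3) + 195)*(5 + 215) = (-15 + 195)*220 = 180*220 = 39600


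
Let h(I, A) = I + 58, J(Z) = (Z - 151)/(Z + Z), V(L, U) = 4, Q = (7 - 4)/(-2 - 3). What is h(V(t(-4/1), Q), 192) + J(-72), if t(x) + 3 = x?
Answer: 9151/144 ≈ 63.549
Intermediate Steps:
t(x) = -3 + x
Q = -3/5 (Q = 3/(-5) = 3*(-1/5) = -3/5 ≈ -0.60000)
J(Z) = (-151 + Z)/(2*Z) (J(Z) = (-151 + Z)/((2*Z)) = (-151 + Z)*(1/(2*Z)) = (-151 + Z)/(2*Z))
h(I, A) = 58 + I
h(V(t(-4/1), Q), 192) + J(-72) = (58 + 4) + (1/2)*(-151 - 72)/(-72) = 62 + (1/2)*(-1/72)*(-223) = 62 + 223/144 = 9151/144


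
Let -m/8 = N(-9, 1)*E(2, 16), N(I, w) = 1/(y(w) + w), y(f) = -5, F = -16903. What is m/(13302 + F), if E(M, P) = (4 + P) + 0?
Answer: -40/3601 ≈ -0.011108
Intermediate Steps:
E(M, P) = 4 + P
N(I, w) = 1/(-5 + w)
m = 40 (m = -8*(4 + 16)/(-5 + 1) = -8*20/(-4) = -(-2)*20 = -8*(-5) = 40)
m/(13302 + F) = 40/(13302 - 16903) = 40/(-3601) = 40*(-1/3601) = -40/3601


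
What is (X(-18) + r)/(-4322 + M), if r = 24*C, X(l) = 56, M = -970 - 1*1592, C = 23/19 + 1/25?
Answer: -10214/817475 ≈ -0.012495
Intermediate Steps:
C = 594/475 (C = 23*(1/19) + 1*(1/25) = 23/19 + 1/25 = 594/475 ≈ 1.2505)
M = -2562 (M = -970 - 1592 = -2562)
r = 14256/475 (r = 24*(594/475) = 14256/475 ≈ 30.013)
(X(-18) + r)/(-4322 + M) = (56 + 14256/475)/(-4322 - 2562) = (40856/475)/(-6884) = (40856/475)*(-1/6884) = -10214/817475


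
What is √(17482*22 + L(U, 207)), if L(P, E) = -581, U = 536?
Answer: √384023 ≈ 619.70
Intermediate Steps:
√(17482*22 + L(U, 207)) = √(17482*22 - 581) = √(384604 - 581) = √384023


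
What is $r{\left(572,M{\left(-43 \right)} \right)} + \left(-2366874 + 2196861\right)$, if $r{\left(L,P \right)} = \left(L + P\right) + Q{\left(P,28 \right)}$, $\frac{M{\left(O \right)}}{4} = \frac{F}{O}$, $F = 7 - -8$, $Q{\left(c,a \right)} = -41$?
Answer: $- \frac{7287786}{43} \approx -1.6948 \cdot 10^{5}$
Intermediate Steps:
$F = 15$ ($F = 7 + 8 = 15$)
$M{\left(O \right)} = \frac{60}{O}$ ($M{\left(O \right)} = 4 \frac{15}{O} = \frac{60}{O}$)
$r{\left(L,P \right)} = -41 + L + P$ ($r{\left(L,P \right)} = \left(L + P\right) - 41 = -41 + L + P$)
$r{\left(572,M{\left(-43 \right)} \right)} + \left(-2366874 + 2196861\right) = \left(-41 + 572 + \frac{60}{-43}\right) + \left(-2366874 + 2196861\right) = \left(-41 + 572 + 60 \left(- \frac{1}{43}\right)\right) - 170013 = \left(-41 + 572 - \frac{60}{43}\right) - 170013 = \frac{22773}{43} - 170013 = - \frac{7287786}{43}$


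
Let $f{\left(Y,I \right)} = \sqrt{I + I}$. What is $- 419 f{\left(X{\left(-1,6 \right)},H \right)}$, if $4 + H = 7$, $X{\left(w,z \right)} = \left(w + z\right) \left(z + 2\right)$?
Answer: $- 419 \sqrt{6} \approx -1026.3$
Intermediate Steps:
$X{\left(w,z \right)} = \left(2 + z\right) \left(w + z\right)$ ($X{\left(w,z \right)} = \left(w + z\right) \left(2 + z\right) = \left(2 + z\right) \left(w + z\right)$)
$H = 3$ ($H = -4 + 7 = 3$)
$f{\left(Y,I \right)} = \sqrt{2} \sqrt{I}$ ($f{\left(Y,I \right)} = \sqrt{2 I} = \sqrt{2} \sqrt{I}$)
$- 419 f{\left(X{\left(-1,6 \right)},H \right)} = - 419 \sqrt{2} \sqrt{3} = - 419 \sqrt{6}$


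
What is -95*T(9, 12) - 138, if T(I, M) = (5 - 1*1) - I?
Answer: 337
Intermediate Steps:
T(I, M) = 4 - I (T(I, M) = (5 - 1) - I = 4 - I)
-95*T(9, 12) - 138 = -95*(4 - 1*9) - 138 = -95*(4 - 9) - 138 = -95*(-5) - 138 = 475 - 138 = 337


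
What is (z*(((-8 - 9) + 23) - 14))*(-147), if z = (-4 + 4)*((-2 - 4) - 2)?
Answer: 0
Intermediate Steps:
z = 0 (z = 0*(-6 - 2) = 0*(-8) = 0)
(z*(((-8 - 9) + 23) - 14))*(-147) = (0*(((-8 - 9) + 23) - 14))*(-147) = (0*((-17 + 23) - 14))*(-147) = (0*(6 - 14))*(-147) = (0*(-8))*(-147) = 0*(-147) = 0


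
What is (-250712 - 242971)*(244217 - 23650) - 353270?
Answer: -108890531531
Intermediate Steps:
(-250712 - 242971)*(244217 - 23650) - 353270 = -493683*220567 - 353270 = -108890178261 - 353270 = -108890531531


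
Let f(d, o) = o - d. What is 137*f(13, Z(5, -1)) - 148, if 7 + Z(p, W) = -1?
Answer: -3025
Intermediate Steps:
Z(p, W) = -8 (Z(p, W) = -7 - 1 = -8)
137*f(13, Z(5, -1)) - 148 = 137*(-8 - 1*13) - 148 = 137*(-8 - 13) - 148 = 137*(-21) - 148 = -2877 - 148 = -3025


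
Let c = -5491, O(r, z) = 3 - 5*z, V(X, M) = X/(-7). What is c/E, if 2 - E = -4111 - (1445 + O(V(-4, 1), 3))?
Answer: -5491/5546 ≈ -0.99008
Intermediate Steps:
V(X, M) = -X/7 (V(X, M) = X*(-⅐) = -X/7)
E = 5546 (E = 2 - (-4111 - (1445 + (3 - 5*3))) = 2 - (-4111 - (1445 + (3 - 15))) = 2 - (-4111 - (1445 - 12)) = 2 - (-4111 - 1*1433) = 2 - (-4111 - 1433) = 2 - 1*(-5544) = 2 + 5544 = 5546)
c/E = -5491/5546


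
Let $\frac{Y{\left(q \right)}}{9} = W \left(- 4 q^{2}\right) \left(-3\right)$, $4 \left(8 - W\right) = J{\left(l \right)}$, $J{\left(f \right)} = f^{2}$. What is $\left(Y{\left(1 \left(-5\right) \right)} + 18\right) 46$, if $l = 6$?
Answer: $-123372$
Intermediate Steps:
$W = -1$ ($W = 8 - \frac{6^{2}}{4} = 8 - 9 = -1$)
$Y{\left(q \right)} = - 108 q^{2}$ ($Y{\left(q \right)} = 9 - \left(-4\right) q^{2} \left(-3\right) = 9 \cdot 4 q^{2} \left(-3\right) = 9 \left(- 12 q^{2}\right) = - 108 q^{2}$)
$\left(Y{\left(1 \left(-5\right) \right)} + 18\right) 46 = \left(- 108 \left(1 \left(-5\right)\right)^{2} + 18\right) 46 = \left(- 108 \left(-5\right)^{2} + 18\right) 46 = \left(\left(-108\right) 25 + 18\right) 46 = \left(-2700 + 18\right) 46 = \left(-2682\right) 46 = -123372$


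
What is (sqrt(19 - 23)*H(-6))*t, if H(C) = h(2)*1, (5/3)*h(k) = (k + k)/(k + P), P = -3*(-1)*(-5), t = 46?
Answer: -1104*I/65 ≈ -16.985*I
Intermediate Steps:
P = -15 (P = 3*(-5) = -15)
h(k) = 6*k/(5*(-15 + k)) (h(k) = 3*((k + k)/(k - 15))/5 = 3*((2*k)/(-15 + k))/5 = 3*(2*k/(-15 + k))/5 = 6*k/(5*(-15 + k)))
H(C) = -12/65 (H(C) = ((6/5)*2/(-15 + 2))*1 = ((6/5)*2/(-13))*1 = ((6/5)*2*(-1/13))*1 = -12/65*1 = -12/65)
(sqrt(19 - 23)*H(-6))*t = (sqrt(19 - 23)*(-12/65))*46 = (sqrt(-4)*(-12/65))*46 = ((2*I)*(-12/65))*46 = -24*I/65*46 = -1104*I/65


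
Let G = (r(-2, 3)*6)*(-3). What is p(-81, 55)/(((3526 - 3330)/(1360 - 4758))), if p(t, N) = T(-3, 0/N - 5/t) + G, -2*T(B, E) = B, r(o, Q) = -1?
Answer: -66261/196 ≈ -338.07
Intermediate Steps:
T(B, E) = -B/2
G = 18 (G = -1*6*(-3) = -6*(-3) = 18)
p(t, N) = 39/2 (p(t, N) = -½*(-3) + 18 = 3/2 + 18 = 39/2)
p(-81, 55)/(((3526 - 3330)/(1360 - 4758))) = 39/(2*(((3526 - 3330)/(1360 - 4758)))) = 39/(2*((196/(-3398)))) = 39/(2*((196*(-1/3398)))) = 39/(2*(-98/1699)) = (39/2)*(-1699/98) = -66261/196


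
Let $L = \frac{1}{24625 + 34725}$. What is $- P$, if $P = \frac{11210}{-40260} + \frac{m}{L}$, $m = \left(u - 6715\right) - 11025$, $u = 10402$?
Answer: $\frac{1753364468921}{4026} \approx 4.3551 \cdot 10^{8}$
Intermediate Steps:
$m = -7338$ ($m = \left(10402 - 6715\right) - 11025 = 3687 - 11025 = -7338$)
$L = \frac{1}{59350} \approx 1.6849 \cdot 10^{-5}$
$P = - \frac{1753364468921}{4026}$ ($P = \frac{11210}{-40260} - 7338 \frac{1}{\frac{1}{59350}} = 11210 \left(- \frac{1}{40260}\right) - 435510300 = - \frac{1121}{4026} - 435510300 = - \frac{1753364468921}{4026} \approx -4.3551 \cdot 10^{8}$)
$- P = \left(-1\right) \left(- \frac{1753364468921}{4026}\right) = \frac{1753364468921}{4026}$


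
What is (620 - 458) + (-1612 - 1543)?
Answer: -2993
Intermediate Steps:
(620 - 458) + (-1612 - 1543) = 162 - 3155 = -2993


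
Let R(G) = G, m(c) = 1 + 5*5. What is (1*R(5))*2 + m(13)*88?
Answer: 2298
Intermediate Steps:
m(c) = 26 (m(c) = 1 + 25 = 26)
(1*R(5))*2 + m(13)*88 = (1*5)*2 + 26*88 = 5*2 + 2288 = 10 + 2288 = 2298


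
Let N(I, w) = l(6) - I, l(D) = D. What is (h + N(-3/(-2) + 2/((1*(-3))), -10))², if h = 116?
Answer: 528529/36 ≈ 14681.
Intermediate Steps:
N(I, w) = 6 - I
(h + N(-3/(-2) + 2/((1*(-3))), -10))² = (116 + (6 - (-3/(-2) + 2/((1*(-3))))))² = (116 + (6 - (-3*(-½) + 2/(-3))))² = (116 + (6 - (3/2 + 2*(-⅓))))² = (116 + (6 - (3/2 - ⅔)))² = (116 + (6 - 1*⅚))² = (116 + (6 - ⅚))² = (116 + 31/6)² = (727/6)² = 528529/36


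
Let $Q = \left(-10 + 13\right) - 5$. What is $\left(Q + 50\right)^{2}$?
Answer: $2304$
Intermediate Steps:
$Q = -2$ ($Q = 3 - 5 = -2$)
$\left(Q + 50\right)^{2} = \left(-2 + 50\right)^{2} = 48^{2} = 2304$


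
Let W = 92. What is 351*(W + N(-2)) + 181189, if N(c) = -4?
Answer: 212077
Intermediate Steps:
351*(W + N(-2)) + 181189 = 351*(92 - 4) + 181189 = 351*88 + 181189 = 30888 + 181189 = 212077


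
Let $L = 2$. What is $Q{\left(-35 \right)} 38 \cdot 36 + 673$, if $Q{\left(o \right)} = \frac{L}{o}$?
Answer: $\frac{20819}{35} \approx 594.83$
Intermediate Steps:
$Q{\left(o \right)} = \frac{2}{o}$
$Q{\left(-35 \right)} 38 \cdot 36 + 673 = \frac{2}{-35} \cdot 38 \cdot 36 + 673 = 2 \left(- \frac{1}{35}\right) 1368 + 673 = \left(- \frac{2}{35}\right) 1368 + 673 = - \frac{2736}{35} + 673 = \frac{20819}{35}$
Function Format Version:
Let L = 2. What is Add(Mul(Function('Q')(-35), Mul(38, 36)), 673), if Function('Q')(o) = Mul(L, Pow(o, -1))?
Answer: Rational(20819, 35) ≈ 594.83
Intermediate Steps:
Function('Q')(o) = Mul(2, Pow(o, -1))
Add(Mul(Function('Q')(-35), Mul(38, 36)), 673) = Add(Mul(Mul(2, Pow(-35, -1)), Mul(38, 36)), 673) = Add(Mul(Mul(2, Rational(-1, 35)), 1368), 673) = Add(Mul(Rational(-2, 35), 1368), 673) = Add(Rational(-2736, 35), 673) = Rational(20819, 35)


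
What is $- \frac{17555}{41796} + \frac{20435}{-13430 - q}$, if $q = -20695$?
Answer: $\frac{145312837}{60729588} \approx 2.3928$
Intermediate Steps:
$- \frac{17555}{41796} + \frac{20435}{-13430 - q} = - \frac{17555}{41796} + \frac{20435}{-13430 - -20695} = \left(-17555\right) \frac{1}{41796} + \frac{20435}{-13430 + 20695} = - \frac{17555}{41796} + \frac{20435}{7265} = - \frac{17555}{41796} + 20435 \cdot \frac{1}{7265} = - \frac{17555}{41796} + \frac{4087}{1453} = \frac{145312837}{60729588}$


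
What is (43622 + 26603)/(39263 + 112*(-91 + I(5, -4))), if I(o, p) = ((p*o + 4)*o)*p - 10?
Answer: 70225/63791 ≈ 1.1009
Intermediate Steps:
I(o, p) = -10 + o*p*(4 + o*p) (I(o, p) = ((o*p + 4)*o)*p - 10 = ((4 + o*p)*o)*p - 10 = (o*(4 + o*p))*p - 10 = o*p*(4 + o*p) - 10 = -10 + o*p*(4 + o*p))
(43622 + 26603)/(39263 + 112*(-91 + I(5, -4))) = (43622 + 26603)/(39263 + 112*(-91 + (-10 + 5²*(-4)² + 4*5*(-4)))) = 70225/(39263 + 112*(-91 + (-10 + 25*16 - 80))) = 70225/(39263 + 112*(-91 + (-10 + 400 - 80))) = 70225/(39263 + 112*(-91 + 310)) = 70225/(39263 + 112*219) = 70225/(39263 + 24528) = 70225/63791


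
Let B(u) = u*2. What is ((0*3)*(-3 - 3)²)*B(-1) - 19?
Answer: -19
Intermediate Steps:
B(u) = 2*u
((0*3)*(-3 - 3)²)*B(-1) - 19 = ((0*3)*(-3 - 3)²)*(2*(-1)) - 19 = (0*(-6)²)*(-2) - 19 = (0*36)*(-2) - 19 = 0*(-2) - 19 = 0 - 19 = -19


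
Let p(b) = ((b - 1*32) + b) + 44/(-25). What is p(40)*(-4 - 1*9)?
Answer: -15028/25 ≈ -601.12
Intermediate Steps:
p(b) = -844/25 + 2*b (p(b) = ((b - 32) + b) + 44*(-1/25) = ((-32 + b) + b) - 44/25 = (-32 + 2*b) - 44/25 = -844/25 + 2*b)
p(40)*(-4 - 1*9) = (-844/25 + 2*40)*(-4 - 1*9) = (-844/25 + 80)*(-4 - 9) = (1156/25)*(-13) = -15028/25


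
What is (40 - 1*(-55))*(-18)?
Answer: -1710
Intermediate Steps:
(40 - 1*(-55))*(-18) = (40 + 55)*(-18) = 95*(-18) = -1710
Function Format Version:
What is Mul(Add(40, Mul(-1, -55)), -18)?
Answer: -1710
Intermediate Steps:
Mul(Add(40, Mul(-1, -55)), -18) = Mul(Add(40, 55), -18) = Mul(95, -18) = -1710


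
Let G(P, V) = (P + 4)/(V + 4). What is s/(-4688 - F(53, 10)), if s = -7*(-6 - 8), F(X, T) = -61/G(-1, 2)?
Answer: -49/2283 ≈ -0.021463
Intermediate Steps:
G(P, V) = (4 + P)/(4 + V)
F(X, T) = -122 (F(X, T) = -61*(4 + 2)/(4 - 1) = -61/(3/6) = -61/((1/6)*3) = -61/1/2 = -61*2 = -122)
s = 98 (s = -7*(-14) = 98)
s/(-4688 - F(53, 10)) = 98/(-4688 - 1*(-122)) = 98/(-4688 + 122) = 98/(-4566) = 98*(-1/4566) = -49/2283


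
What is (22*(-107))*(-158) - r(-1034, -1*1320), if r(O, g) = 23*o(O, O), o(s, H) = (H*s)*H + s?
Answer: 25427063706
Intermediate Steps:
o(s, H) = s + s*H² (o(s, H) = s*H² + s = s + s*H²)
r(O, g) = 23*O*(1 + O²) (r(O, g) = 23*(O*(1 + O²)) = 23*O*(1 + O²))
(22*(-107))*(-158) - r(-1034, -1*1320) = (22*(-107))*(-158) - 23*(-1034)*(1 + (-1034)²) = -2354*(-158) - 23*(-1034)*(1 + 1069156) = 371932 - 23*(-1034)*1069157 = 371932 - 1*(-25426691774) = 371932 + 25426691774 = 25427063706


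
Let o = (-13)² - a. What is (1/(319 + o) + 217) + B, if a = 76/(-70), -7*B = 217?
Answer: 3183983/17118 ≈ 186.00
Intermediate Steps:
B = -31 (B = -⅐*217 = -31)
a = -38/35 (a = 76*(-1/70) = -38/35 ≈ -1.0857)
o = 5953/35 (o = (-13)² - 1*(-38/35) = 169 + 38/35 = 5953/35 ≈ 170.09)
(1/(319 + o) + 217) + B = (1/(319 + 5953/35) + 217) - 31 = (1/(17118/35) + 217) - 31 = (35/17118 + 217) - 31 = 3714641/17118 - 31 = 3183983/17118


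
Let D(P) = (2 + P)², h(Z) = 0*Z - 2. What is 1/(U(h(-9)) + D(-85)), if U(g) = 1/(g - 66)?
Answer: 68/468451 ≈ 0.00014516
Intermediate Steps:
h(Z) = -2 (h(Z) = 0 - 2 = -2)
U(g) = 1/(-66 + g)
1/(U(h(-9)) + D(-85)) = 1/(1/(-66 - 2) + (2 - 85)²) = 1/(1/(-68) + (-83)²) = 1/(-1/68 + 6889) = 1/(468451/68) = 68/468451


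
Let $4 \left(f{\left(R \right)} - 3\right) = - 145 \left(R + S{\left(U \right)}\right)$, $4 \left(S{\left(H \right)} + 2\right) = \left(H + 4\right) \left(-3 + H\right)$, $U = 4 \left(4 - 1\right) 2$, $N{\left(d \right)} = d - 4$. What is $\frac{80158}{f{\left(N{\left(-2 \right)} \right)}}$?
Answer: $- \frac{320632}{20143} \approx -15.918$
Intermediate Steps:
$N{\left(d \right)} = -4 + d$
$U = 24$ ($U = 4 \cdot 3 \cdot 2 = 4 \cdot 6 = 24$)
$S{\left(H \right)} = -2 + \frac{\left(-3 + H\right) \left(4 + H\right)}{4}$ ($S{\left(H \right)} = -2 + \frac{\left(H + 4\right) \left(-3 + H\right)}{4} = -2 + \frac{\left(4 + H\right) \left(-3 + H\right)}{4} = -2 + \frac{\left(-3 + H\right) \left(4 + H\right)}{4}$)
$f{\left(R \right)} = - \frac{21013}{4} - \frac{145 R}{4}$ ($f{\left(R \right)} = 3 + \frac{\left(-145\right) \left(R + \left(-5 + \frac{1}{4} \cdot 24 + \frac{24^{2}}{4}\right)\right)}{4} = 3 + \frac{\left(-145\right) \left(R + \left(-5 + 6 + \frac{1}{4} \cdot 576\right)\right)}{4} = 3 + \frac{\left(-145\right) \left(R + \left(-5 + 6 + 144\right)\right)}{4} = 3 + \frac{\left(-145\right) \left(R + 145\right)}{4} = 3 + \frac{\left(-145\right) \left(145 + R\right)}{4} = 3 + \frac{-21025 - 145 R}{4} = 3 - \left(\frac{21025}{4} + \frac{145 R}{4}\right) = - \frac{21013}{4} - \frac{145 R}{4}$)
$\frac{80158}{f{\left(N{\left(-2 \right)} \right)}} = \frac{80158}{- \frac{21013}{4} - \frac{145 \left(-4 - 2\right)}{4}} = \frac{80158}{- \frac{21013}{4} - - \frac{435}{2}} = \frac{80158}{- \frac{21013}{4} + \frac{435}{2}} = \frac{80158}{- \frac{20143}{4}} = 80158 \left(- \frac{4}{20143}\right) = - \frac{320632}{20143}$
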